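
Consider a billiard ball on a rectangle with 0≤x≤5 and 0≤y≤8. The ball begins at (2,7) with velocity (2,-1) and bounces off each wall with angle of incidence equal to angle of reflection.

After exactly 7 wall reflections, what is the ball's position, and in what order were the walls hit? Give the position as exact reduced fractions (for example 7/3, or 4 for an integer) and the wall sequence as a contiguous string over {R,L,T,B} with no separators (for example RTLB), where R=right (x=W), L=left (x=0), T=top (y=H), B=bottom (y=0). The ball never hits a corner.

1. t=3/2 → R at (5,11/2); v=(-2,-1)
2. t=5/2 → L at (0,3); v=(2,-1)
3. t=5/2 → R at (5,1/2); v=(-2,-1)
4. t=1/2 → B at (4,0); v=(-2,1)
5. t=2 → L at (0,2); v=(2,1)
6. t=5/2 → R at (5,9/2); v=(-2,1)
7. t=5/2 → L at (0,7); v=(2,1)

Final position: (0,7)
Wall sequence: RLRBLRL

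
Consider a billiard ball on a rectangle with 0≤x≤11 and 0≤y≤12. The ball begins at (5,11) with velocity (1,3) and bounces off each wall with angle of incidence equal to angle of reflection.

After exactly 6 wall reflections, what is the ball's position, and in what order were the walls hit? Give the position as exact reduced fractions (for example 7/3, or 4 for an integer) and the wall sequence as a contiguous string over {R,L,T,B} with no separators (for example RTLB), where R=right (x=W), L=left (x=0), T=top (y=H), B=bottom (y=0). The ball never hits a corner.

1. t=1/3 → T at (16/3,12); v=(1,-3)
2. t=4 → B at (28/3,0); v=(1,3)
3. t=5/3 → R at (11,5); v=(-1,3)
4. t=7/3 → T at (26/3,12); v=(-1,-3)
5. t=4 → B at (14/3,0); v=(-1,3)
6. t=4 → T at (2/3,12); v=(-1,-3)

Final position: (2/3,12)
Wall sequence: TBRTBT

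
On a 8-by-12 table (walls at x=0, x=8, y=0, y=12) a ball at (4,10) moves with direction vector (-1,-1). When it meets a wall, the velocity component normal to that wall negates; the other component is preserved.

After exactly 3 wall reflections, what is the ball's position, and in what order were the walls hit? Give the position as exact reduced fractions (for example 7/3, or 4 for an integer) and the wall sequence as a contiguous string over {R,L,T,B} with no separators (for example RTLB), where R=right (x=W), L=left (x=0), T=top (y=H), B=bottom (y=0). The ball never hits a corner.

1. t=4 → L at (0,6); v=(1,-1)
2. t=6 → B at (6,0); v=(1,1)
3. t=2 → R at (8,2); v=(-1,1)

Final position: (8,2)
Wall sequence: LBR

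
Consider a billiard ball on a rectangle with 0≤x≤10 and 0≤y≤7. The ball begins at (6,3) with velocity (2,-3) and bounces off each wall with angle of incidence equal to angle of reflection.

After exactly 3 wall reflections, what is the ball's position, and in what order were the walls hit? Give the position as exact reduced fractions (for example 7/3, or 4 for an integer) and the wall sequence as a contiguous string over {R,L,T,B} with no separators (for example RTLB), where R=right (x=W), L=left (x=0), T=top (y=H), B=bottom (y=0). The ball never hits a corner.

1. t=1 → B at (8,0); v=(2,3)
2. t=1 → R at (10,3); v=(-2,3)
3. t=4/3 → T at (22/3,7); v=(-2,-3)

Final position: (22/3,7)
Wall sequence: BRT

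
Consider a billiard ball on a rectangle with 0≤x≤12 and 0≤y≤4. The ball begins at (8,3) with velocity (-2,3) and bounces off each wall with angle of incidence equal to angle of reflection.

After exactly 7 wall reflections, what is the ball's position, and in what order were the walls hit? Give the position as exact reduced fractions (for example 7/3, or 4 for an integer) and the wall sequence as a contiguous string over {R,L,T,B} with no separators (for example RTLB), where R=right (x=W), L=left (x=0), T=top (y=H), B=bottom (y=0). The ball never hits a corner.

1. t=1/3 → T at (22/3,4); v=(-2,-3)
2. t=4/3 → B at (14/3,0); v=(-2,3)
3. t=4/3 → T at (2,4); v=(-2,-3)
4. t=1 → L at (0,1); v=(2,-3)
5. t=1/3 → B at (2/3,0); v=(2,3)
6. t=4/3 → T at (10/3,4); v=(2,-3)
7. t=4/3 → B at (6,0); v=(2,3)

Final position: (6,0)
Wall sequence: TBTLBTB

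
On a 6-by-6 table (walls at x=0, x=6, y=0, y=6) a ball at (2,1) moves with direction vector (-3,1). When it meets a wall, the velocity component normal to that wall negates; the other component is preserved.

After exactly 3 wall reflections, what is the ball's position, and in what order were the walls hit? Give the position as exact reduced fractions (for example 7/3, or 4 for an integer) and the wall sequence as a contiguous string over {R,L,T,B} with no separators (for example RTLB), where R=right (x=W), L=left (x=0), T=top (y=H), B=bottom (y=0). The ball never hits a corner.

1. t=2/3 → L at (0,5/3); v=(3,1)
2. t=2 → R at (6,11/3); v=(-3,1)
3. t=2 → L at (0,17/3); v=(3,1)

Final position: (0,17/3)
Wall sequence: LRL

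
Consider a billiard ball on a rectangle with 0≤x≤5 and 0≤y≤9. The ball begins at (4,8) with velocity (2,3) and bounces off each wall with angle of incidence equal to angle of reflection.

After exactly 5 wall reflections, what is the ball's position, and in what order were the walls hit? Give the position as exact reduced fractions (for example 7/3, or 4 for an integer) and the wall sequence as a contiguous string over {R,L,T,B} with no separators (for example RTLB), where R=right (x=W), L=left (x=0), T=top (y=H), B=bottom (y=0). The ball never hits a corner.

Final position: (5,13/2)
Wall sequence: TRLBR

1. t=1/3 → T at (14/3,9); v=(2,-3)
2. t=1/6 → R at (5,17/2); v=(-2,-3)
3. t=5/2 → L at (0,1); v=(2,-3)
4. t=1/3 → B at (2/3,0); v=(2,3)
5. t=13/6 → R at (5,13/2); v=(-2,3)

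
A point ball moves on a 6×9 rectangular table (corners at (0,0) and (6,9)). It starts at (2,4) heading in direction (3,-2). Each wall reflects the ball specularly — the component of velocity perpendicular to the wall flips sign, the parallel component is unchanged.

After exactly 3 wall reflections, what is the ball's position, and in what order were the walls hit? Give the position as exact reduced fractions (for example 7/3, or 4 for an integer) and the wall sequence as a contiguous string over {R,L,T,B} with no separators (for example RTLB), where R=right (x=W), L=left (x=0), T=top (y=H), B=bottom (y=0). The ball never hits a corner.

1. t=4/3 → R at (6,4/3); v=(-3,-2)
2. t=2/3 → B at (4,0); v=(-3,2)
3. t=4/3 → L at (0,8/3); v=(3,2)

Final position: (0,8/3)
Wall sequence: RBL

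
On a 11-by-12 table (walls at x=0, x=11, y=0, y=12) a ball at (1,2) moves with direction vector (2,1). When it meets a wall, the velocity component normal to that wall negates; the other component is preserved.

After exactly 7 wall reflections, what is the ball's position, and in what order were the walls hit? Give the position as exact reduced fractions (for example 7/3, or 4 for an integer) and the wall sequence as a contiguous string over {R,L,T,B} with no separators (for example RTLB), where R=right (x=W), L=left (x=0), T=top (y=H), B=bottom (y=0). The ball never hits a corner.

1. t=5 → R at (11,7); v=(-2,1)
2. t=5 → T at (1,12); v=(-2,-1)
3. t=1/2 → L at (0,23/2); v=(2,-1)
4. t=11/2 → R at (11,6); v=(-2,-1)
5. t=11/2 → L at (0,1/2); v=(2,-1)
6. t=1/2 → B at (1,0); v=(2,1)
7. t=5 → R at (11,5); v=(-2,1)

Final position: (11,5)
Wall sequence: RTLRLBR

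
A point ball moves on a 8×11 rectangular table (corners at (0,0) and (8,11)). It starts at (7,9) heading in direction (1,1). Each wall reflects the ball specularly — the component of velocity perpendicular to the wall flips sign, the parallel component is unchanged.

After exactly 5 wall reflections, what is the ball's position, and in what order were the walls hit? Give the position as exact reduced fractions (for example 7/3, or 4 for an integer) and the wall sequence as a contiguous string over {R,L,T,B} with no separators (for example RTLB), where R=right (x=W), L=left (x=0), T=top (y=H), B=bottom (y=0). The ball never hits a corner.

1. t=1 → R at (8,10); v=(-1,1)
2. t=1 → T at (7,11); v=(-1,-1)
3. t=7 → L at (0,4); v=(1,-1)
4. t=4 → B at (4,0); v=(1,1)
5. t=4 → R at (8,4); v=(-1,1)

Final position: (8,4)
Wall sequence: RTLBR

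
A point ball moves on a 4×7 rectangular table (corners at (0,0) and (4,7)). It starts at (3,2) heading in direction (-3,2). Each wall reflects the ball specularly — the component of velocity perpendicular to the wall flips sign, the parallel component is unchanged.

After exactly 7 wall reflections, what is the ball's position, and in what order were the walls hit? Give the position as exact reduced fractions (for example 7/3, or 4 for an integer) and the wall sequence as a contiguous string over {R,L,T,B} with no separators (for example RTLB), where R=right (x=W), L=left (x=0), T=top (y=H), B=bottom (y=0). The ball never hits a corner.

1. t=1 → L at (0,4); v=(3,2)
2. t=4/3 → R at (4,20/3); v=(-3,2)
3. t=1/6 → T at (7/2,7); v=(-3,-2)
4. t=7/6 → L at (0,14/3); v=(3,-2)
5. t=4/3 → R at (4,2); v=(-3,-2)
6. t=1 → B at (1,0); v=(-3,2)
7. t=1/3 → L at (0,2/3); v=(3,2)

Final position: (0,2/3)
Wall sequence: LRTLRBL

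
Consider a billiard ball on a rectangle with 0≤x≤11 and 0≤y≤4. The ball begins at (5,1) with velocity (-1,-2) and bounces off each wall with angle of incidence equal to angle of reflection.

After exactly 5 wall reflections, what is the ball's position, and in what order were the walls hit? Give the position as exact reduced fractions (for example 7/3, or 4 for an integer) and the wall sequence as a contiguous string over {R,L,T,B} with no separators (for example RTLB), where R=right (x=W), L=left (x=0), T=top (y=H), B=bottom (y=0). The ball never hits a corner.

1. t=1/2 → B at (9/2,0); v=(-1,2)
2. t=2 → T at (5/2,4); v=(-1,-2)
3. t=2 → B at (1/2,0); v=(-1,2)
4. t=1/2 → L at (0,1); v=(1,2)
5. t=3/2 → T at (3/2,4); v=(1,-2)

Final position: (3/2,4)
Wall sequence: BTBLT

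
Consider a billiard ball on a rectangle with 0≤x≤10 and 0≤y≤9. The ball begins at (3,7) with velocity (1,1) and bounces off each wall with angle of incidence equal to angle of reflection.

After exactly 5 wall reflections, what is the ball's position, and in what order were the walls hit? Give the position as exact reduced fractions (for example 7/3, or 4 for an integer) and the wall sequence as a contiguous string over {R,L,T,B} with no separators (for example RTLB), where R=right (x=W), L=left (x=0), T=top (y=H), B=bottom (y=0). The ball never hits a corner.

Final position: (3,9)
Wall sequence: TRBLT

1. t=2 → T at (5,9); v=(1,-1)
2. t=5 → R at (10,4); v=(-1,-1)
3. t=4 → B at (6,0); v=(-1,1)
4. t=6 → L at (0,6); v=(1,1)
5. t=3 → T at (3,9); v=(1,-1)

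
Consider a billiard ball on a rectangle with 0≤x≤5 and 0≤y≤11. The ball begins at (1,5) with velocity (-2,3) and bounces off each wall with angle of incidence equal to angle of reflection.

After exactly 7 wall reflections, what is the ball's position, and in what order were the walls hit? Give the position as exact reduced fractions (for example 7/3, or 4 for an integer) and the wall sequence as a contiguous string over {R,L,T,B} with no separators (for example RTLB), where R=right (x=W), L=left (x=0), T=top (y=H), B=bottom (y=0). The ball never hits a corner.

1. t=1/2 → L at (0,13/2); v=(2,3)
2. t=3/2 → T at (3,11); v=(2,-3)
3. t=1 → R at (5,8); v=(-2,-3)
4. t=5/2 → L at (0,1/2); v=(2,-3)
5. t=1/6 → B at (1/3,0); v=(2,3)
6. t=7/3 → R at (5,7); v=(-2,3)
7. t=4/3 → T at (7/3,11); v=(-2,-3)

Final position: (7/3,11)
Wall sequence: LTRLBRT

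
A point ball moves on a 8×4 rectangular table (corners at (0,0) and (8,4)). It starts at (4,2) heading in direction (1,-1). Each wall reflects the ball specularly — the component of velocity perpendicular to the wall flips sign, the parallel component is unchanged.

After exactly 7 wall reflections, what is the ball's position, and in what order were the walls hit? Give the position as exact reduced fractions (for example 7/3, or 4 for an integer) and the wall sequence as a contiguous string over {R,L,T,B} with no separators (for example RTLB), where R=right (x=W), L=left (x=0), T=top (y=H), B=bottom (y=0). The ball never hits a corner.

Final position: (6,0)
Wall sequence: BRTBLTB

1. t=2 → B at (6,0); v=(1,1)
2. t=2 → R at (8,2); v=(-1,1)
3. t=2 → T at (6,4); v=(-1,-1)
4. t=4 → B at (2,0); v=(-1,1)
5. t=2 → L at (0,2); v=(1,1)
6. t=2 → T at (2,4); v=(1,-1)
7. t=4 → B at (6,0); v=(1,1)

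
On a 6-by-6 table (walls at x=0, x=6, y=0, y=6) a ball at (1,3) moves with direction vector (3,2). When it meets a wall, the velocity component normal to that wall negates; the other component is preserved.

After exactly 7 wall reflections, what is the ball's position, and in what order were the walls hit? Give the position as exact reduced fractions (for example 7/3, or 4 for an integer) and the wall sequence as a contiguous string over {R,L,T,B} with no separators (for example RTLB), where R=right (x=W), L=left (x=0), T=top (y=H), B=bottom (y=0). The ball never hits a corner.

Final position: (0,17/3)
Wall sequence: TRLBRTL

1. t=3/2 → T at (11/2,6); v=(3,-2)
2. t=1/6 → R at (6,17/3); v=(-3,-2)
3. t=2 → L at (0,5/3); v=(3,-2)
4. t=5/6 → B at (5/2,0); v=(3,2)
5. t=7/6 → R at (6,7/3); v=(-3,2)
6. t=11/6 → T at (1/2,6); v=(-3,-2)
7. t=1/6 → L at (0,17/3); v=(3,-2)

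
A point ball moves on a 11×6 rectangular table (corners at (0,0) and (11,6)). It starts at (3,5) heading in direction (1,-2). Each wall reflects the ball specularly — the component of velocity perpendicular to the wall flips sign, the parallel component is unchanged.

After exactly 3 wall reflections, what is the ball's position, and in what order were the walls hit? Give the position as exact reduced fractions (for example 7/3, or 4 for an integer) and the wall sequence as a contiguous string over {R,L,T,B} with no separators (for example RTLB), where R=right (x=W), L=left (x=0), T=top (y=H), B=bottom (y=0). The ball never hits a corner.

Final position: (11,1)
Wall sequence: BTR

1. t=5/2 → B at (11/2,0); v=(1,2)
2. t=3 → T at (17/2,6); v=(1,-2)
3. t=5/2 → R at (11,1); v=(-1,-2)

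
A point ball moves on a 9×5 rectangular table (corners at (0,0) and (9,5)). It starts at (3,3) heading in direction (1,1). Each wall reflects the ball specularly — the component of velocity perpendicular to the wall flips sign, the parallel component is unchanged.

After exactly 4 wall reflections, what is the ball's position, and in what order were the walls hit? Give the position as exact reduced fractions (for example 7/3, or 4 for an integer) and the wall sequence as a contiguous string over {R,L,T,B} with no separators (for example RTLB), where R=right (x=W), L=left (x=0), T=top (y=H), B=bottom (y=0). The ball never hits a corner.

Final position: (3,5)
Wall sequence: TRBT

1. t=2 → T at (5,5); v=(1,-1)
2. t=4 → R at (9,1); v=(-1,-1)
3. t=1 → B at (8,0); v=(-1,1)
4. t=5 → T at (3,5); v=(-1,-1)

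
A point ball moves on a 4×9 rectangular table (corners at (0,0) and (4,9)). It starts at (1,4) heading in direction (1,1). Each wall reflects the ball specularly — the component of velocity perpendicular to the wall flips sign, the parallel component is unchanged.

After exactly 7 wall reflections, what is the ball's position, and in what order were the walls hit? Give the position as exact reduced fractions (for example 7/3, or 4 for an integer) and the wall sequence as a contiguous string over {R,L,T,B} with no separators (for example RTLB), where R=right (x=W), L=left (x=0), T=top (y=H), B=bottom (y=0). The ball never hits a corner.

Final position: (4,5)
Wall sequence: RTLRBLR

1. t=3 → R at (4,7); v=(-1,1)
2. t=2 → T at (2,9); v=(-1,-1)
3. t=2 → L at (0,7); v=(1,-1)
4. t=4 → R at (4,3); v=(-1,-1)
5. t=3 → B at (1,0); v=(-1,1)
6. t=1 → L at (0,1); v=(1,1)
7. t=4 → R at (4,5); v=(-1,1)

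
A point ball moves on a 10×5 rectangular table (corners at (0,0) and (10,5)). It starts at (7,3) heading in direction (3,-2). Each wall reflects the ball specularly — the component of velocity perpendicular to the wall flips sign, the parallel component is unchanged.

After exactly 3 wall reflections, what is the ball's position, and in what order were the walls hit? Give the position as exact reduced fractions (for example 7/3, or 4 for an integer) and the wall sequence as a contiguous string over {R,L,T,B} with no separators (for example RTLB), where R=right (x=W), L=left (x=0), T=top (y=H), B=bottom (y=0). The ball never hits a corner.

1. t=1 → R at (10,1); v=(-3,-2)
2. t=1/2 → B at (17/2,0); v=(-3,2)
3. t=5/2 → T at (1,5); v=(-3,-2)

Final position: (1,5)
Wall sequence: RBT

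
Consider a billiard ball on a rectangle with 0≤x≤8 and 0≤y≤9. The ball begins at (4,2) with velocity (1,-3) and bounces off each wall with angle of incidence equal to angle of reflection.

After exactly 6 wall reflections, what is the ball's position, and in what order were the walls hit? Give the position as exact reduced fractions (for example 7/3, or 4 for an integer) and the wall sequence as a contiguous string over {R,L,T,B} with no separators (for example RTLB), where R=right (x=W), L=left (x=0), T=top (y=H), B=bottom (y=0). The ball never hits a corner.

1. t=2/3 → B at (14/3,0); v=(1,3)
2. t=3 → T at (23/3,9); v=(1,-3)
3. t=1/3 → R at (8,8); v=(-1,-3)
4. t=8/3 → B at (16/3,0); v=(-1,3)
5. t=3 → T at (7/3,9); v=(-1,-3)
6. t=7/3 → L at (0,2); v=(1,-3)

Final position: (0,2)
Wall sequence: BTRBTL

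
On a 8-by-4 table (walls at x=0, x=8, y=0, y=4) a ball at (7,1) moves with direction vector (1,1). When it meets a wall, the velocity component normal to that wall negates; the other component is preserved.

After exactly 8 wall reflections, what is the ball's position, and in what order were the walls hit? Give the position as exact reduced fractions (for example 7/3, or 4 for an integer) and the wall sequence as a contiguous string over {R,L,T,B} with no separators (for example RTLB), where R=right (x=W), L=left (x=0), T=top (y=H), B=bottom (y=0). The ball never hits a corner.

1. t=1 → R at (8,2); v=(-1,1)
2. t=2 → T at (6,4); v=(-1,-1)
3. t=4 → B at (2,0); v=(-1,1)
4. t=2 → L at (0,2); v=(1,1)
5. t=2 → T at (2,4); v=(1,-1)
6. t=4 → B at (6,0); v=(1,1)
7. t=2 → R at (8,2); v=(-1,1)
8. t=2 → T at (6,4); v=(-1,-1)

Final position: (6,4)
Wall sequence: RTBLTBRT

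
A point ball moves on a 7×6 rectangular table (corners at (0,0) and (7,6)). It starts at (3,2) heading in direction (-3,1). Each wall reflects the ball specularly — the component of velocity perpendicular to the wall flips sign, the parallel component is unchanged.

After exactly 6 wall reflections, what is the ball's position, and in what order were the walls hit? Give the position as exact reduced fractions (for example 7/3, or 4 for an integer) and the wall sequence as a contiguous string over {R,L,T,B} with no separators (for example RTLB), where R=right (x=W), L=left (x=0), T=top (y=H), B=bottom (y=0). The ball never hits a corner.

1. t=1 → L at (0,3); v=(3,1)
2. t=7/3 → R at (7,16/3); v=(-3,1)
3. t=2/3 → T at (5,6); v=(-3,-1)
4. t=5/3 → L at (0,13/3); v=(3,-1)
5. t=7/3 → R at (7,2); v=(-3,-1)
6. t=2 → B at (1,0); v=(-3,1)

Final position: (1,0)
Wall sequence: LRTLRB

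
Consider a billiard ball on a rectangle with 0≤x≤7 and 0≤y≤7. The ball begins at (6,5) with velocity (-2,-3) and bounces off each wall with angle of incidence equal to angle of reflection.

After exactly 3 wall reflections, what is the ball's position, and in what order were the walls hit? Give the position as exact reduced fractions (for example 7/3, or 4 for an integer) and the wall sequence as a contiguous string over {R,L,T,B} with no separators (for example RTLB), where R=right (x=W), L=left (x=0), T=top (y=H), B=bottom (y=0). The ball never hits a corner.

1. t=5/3 → B at (8/3,0); v=(-2,3)
2. t=4/3 → L at (0,4); v=(2,3)
3. t=1 → T at (2,7); v=(2,-3)

Final position: (2,7)
Wall sequence: BLT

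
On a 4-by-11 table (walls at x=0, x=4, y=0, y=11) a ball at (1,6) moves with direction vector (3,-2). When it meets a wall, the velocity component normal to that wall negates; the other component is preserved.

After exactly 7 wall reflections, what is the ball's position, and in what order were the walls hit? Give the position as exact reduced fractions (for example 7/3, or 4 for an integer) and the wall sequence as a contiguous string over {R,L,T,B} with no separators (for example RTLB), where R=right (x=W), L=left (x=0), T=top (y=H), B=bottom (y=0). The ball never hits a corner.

1. t=1 → R at (4,4); v=(-3,-2)
2. t=4/3 → L at (0,4/3); v=(3,-2)
3. t=2/3 → B at (2,0); v=(3,2)
4. t=2/3 → R at (4,4/3); v=(-3,2)
5. t=4/3 → L at (0,4); v=(3,2)
6. t=4/3 → R at (4,20/3); v=(-3,2)
7. t=4/3 → L at (0,28/3); v=(3,2)

Final position: (0,28/3)
Wall sequence: RLBRLRL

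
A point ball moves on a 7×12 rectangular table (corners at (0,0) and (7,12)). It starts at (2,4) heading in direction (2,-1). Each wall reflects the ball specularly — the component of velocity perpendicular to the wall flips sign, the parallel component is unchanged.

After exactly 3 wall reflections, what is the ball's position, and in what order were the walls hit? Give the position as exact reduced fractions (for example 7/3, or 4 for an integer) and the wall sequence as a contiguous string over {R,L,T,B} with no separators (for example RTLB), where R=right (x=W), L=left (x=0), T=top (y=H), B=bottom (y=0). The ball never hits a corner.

Final position: (0,2)
Wall sequence: RBL

1. t=5/2 → R at (7,3/2); v=(-2,-1)
2. t=3/2 → B at (4,0); v=(-2,1)
3. t=2 → L at (0,2); v=(2,1)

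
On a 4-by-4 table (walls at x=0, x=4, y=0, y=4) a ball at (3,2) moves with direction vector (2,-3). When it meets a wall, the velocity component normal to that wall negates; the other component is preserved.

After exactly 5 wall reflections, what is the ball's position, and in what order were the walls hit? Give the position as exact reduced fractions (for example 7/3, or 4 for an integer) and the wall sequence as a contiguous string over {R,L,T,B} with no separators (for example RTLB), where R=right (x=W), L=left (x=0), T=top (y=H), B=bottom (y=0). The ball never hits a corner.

1. t=1/2 → R at (4,1/2); v=(-2,-3)
2. t=1/6 → B at (11/3,0); v=(-2,3)
3. t=4/3 → T at (1,4); v=(-2,-3)
4. t=1/2 → L at (0,5/2); v=(2,-3)
5. t=5/6 → B at (5/3,0); v=(2,3)

Final position: (5/3,0)
Wall sequence: RBTLB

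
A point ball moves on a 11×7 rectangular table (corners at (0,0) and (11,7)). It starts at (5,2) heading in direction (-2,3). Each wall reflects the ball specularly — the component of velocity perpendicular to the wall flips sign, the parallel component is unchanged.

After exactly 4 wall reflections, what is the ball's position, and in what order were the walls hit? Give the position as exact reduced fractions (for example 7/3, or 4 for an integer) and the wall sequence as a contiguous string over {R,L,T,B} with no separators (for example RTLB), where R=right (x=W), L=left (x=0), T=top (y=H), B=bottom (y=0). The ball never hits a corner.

1. t=5/3 → T at (5/3,7); v=(-2,-3)
2. t=5/6 → L at (0,9/2); v=(2,-3)
3. t=3/2 → B at (3,0); v=(2,3)
4. t=7/3 → T at (23/3,7); v=(2,-3)

Final position: (23/3,7)
Wall sequence: TLBT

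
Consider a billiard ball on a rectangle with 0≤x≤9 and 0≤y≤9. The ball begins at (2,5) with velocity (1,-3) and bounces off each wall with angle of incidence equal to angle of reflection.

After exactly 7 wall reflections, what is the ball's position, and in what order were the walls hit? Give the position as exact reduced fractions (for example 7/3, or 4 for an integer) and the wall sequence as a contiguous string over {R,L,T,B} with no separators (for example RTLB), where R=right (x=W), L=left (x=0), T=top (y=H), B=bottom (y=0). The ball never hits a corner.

Final position: (0,7)
Wall sequence: BTRBTBL

1. t=5/3 → B at (11/3,0); v=(1,3)
2. t=3 → T at (20/3,9); v=(1,-3)
3. t=7/3 → R at (9,2); v=(-1,-3)
4. t=2/3 → B at (25/3,0); v=(-1,3)
5. t=3 → T at (16/3,9); v=(-1,-3)
6. t=3 → B at (7/3,0); v=(-1,3)
7. t=7/3 → L at (0,7); v=(1,3)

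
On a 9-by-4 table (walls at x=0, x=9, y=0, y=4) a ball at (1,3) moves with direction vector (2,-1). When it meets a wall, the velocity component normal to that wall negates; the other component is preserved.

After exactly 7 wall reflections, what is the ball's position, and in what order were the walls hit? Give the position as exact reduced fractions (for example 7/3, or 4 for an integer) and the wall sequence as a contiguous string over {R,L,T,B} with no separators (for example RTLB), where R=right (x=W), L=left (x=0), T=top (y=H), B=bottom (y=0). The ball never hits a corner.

1. t=3 → B at (7,0); v=(2,1)
2. t=1 → R at (9,1); v=(-2,1)
3. t=3 → T at (3,4); v=(-2,-1)
4. t=3/2 → L at (0,5/2); v=(2,-1)
5. t=5/2 → B at (5,0); v=(2,1)
6. t=2 → R at (9,2); v=(-2,1)
7. t=2 → T at (5,4); v=(-2,-1)

Final position: (5,4)
Wall sequence: BRTLBRT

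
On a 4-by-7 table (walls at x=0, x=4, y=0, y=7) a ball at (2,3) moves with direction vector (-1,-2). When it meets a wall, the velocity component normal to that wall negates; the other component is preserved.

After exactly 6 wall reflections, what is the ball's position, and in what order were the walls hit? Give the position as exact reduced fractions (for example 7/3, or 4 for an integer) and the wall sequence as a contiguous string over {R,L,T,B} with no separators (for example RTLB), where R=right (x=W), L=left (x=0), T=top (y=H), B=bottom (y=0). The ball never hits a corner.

Final position: (0,3)
Wall sequence: BLTRBL

1. t=3/2 → B at (1/2,0); v=(-1,2)
2. t=1/2 → L at (0,1); v=(1,2)
3. t=3 → T at (3,7); v=(1,-2)
4. t=1 → R at (4,5); v=(-1,-2)
5. t=5/2 → B at (3/2,0); v=(-1,2)
6. t=3/2 → L at (0,3); v=(1,2)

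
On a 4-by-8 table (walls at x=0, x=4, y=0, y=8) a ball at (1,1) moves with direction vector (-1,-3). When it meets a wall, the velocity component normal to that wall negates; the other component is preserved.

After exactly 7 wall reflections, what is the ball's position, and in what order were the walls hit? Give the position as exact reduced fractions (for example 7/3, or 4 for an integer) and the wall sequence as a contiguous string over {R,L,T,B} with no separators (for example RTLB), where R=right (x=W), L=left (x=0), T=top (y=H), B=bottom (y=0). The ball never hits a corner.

Final position: (0,6)
Wall sequence: BLTRBTL

1. t=1/3 → B at (2/3,0); v=(-1,3)
2. t=2/3 → L at (0,2); v=(1,3)
3. t=2 → T at (2,8); v=(1,-3)
4. t=2 → R at (4,2); v=(-1,-3)
5. t=2/3 → B at (10/3,0); v=(-1,3)
6. t=8/3 → T at (2/3,8); v=(-1,-3)
7. t=2/3 → L at (0,6); v=(1,-3)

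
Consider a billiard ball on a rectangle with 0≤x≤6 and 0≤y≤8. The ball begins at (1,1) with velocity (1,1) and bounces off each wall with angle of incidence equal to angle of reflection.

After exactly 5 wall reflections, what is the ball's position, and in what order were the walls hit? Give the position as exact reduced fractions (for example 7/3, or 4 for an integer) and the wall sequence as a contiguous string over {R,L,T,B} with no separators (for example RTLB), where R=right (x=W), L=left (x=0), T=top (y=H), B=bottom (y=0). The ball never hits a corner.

1. t=5 → R at (6,6); v=(-1,1)
2. t=2 → T at (4,8); v=(-1,-1)
3. t=4 → L at (0,4); v=(1,-1)
4. t=4 → B at (4,0); v=(1,1)
5. t=2 → R at (6,2); v=(-1,1)

Final position: (6,2)
Wall sequence: RTLBR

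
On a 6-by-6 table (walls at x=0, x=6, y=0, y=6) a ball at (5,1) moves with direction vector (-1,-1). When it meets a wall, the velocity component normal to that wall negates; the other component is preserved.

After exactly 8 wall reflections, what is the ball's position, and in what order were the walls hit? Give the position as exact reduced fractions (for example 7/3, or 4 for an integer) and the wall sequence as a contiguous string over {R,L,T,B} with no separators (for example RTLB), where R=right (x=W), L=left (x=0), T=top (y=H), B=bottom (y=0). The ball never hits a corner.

1. t=1 → B at (4,0); v=(-1,1)
2. t=4 → L at (0,4); v=(1,1)
3. t=2 → T at (2,6); v=(1,-1)
4. t=4 → R at (6,2); v=(-1,-1)
5. t=2 → B at (4,0); v=(-1,1)
6. t=4 → L at (0,4); v=(1,1)
7. t=2 → T at (2,6); v=(1,-1)
8. t=4 → R at (6,2); v=(-1,-1)

Final position: (6,2)
Wall sequence: BLTRBLTR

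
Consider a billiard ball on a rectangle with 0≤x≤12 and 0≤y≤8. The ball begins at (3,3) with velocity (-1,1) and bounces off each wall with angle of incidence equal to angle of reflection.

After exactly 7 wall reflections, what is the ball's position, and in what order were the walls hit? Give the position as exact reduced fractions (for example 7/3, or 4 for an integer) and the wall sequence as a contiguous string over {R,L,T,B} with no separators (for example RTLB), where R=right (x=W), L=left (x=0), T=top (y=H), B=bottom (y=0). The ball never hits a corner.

Final position: (2,0)
Wall sequence: LTBRTLB

1. t=3 → L at (0,6); v=(1,1)
2. t=2 → T at (2,8); v=(1,-1)
3. t=8 → B at (10,0); v=(1,1)
4. t=2 → R at (12,2); v=(-1,1)
5. t=6 → T at (6,8); v=(-1,-1)
6. t=6 → L at (0,2); v=(1,-1)
7. t=2 → B at (2,0); v=(1,1)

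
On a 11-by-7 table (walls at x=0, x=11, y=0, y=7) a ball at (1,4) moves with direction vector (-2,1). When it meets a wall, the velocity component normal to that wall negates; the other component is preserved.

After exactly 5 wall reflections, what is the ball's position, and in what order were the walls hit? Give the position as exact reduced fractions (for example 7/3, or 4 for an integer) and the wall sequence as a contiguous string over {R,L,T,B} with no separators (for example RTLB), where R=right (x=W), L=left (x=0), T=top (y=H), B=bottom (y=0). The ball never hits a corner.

Final position: (0,3/2)
Wall sequence: LTRBL

1. t=1/2 → L at (0,9/2); v=(2,1)
2. t=5/2 → T at (5,7); v=(2,-1)
3. t=3 → R at (11,4); v=(-2,-1)
4. t=4 → B at (3,0); v=(-2,1)
5. t=3/2 → L at (0,3/2); v=(2,1)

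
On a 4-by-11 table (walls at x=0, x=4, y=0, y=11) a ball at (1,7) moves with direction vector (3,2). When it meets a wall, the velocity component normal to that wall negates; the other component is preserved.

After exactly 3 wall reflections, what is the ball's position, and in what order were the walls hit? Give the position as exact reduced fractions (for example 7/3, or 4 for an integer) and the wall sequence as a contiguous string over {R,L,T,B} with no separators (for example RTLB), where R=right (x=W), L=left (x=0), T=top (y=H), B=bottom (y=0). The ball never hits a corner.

1. t=1 → R at (4,9); v=(-3,2)
2. t=1 → T at (1,11); v=(-3,-2)
3. t=1/3 → L at (0,31/3); v=(3,-2)

Final position: (0,31/3)
Wall sequence: RTL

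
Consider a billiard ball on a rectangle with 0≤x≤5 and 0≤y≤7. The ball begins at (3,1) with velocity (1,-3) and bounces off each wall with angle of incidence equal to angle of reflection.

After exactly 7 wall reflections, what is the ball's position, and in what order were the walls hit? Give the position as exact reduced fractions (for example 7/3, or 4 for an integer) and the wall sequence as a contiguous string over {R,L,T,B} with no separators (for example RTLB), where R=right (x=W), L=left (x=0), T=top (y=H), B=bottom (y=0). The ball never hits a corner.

Final position: (8/3,0)
Wall sequence: BRTBLTB

1. t=1/3 → B at (10/3,0); v=(1,3)
2. t=5/3 → R at (5,5); v=(-1,3)
3. t=2/3 → T at (13/3,7); v=(-1,-3)
4. t=7/3 → B at (2,0); v=(-1,3)
5. t=2 → L at (0,6); v=(1,3)
6. t=1/3 → T at (1/3,7); v=(1,-3)
7. t=7/3 → B at (8/3,0); v=(1,3)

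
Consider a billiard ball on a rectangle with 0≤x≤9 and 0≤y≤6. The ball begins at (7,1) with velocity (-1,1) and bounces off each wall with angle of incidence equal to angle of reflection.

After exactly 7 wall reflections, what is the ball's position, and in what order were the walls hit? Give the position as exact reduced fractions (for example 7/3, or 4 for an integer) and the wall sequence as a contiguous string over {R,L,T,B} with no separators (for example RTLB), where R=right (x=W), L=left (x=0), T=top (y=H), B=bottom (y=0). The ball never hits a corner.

1. t=5 → T at (2,6); v=(-1,-1)
2. t=2 → L at (0,4); v=(1,-1)
3. t=4 → B at (4,0); v=(1,1)
4. t=5 → R at (9,5); v=(-1,1)
5. t=1 → T at (8,6); v=(-1,-1)
6. t=6 → B at (2,0); v=(-1,1)
7. t=2 → L at (0,2); v=(1,1)

Final position: (0,2)
Wall sequence: TLBRTBL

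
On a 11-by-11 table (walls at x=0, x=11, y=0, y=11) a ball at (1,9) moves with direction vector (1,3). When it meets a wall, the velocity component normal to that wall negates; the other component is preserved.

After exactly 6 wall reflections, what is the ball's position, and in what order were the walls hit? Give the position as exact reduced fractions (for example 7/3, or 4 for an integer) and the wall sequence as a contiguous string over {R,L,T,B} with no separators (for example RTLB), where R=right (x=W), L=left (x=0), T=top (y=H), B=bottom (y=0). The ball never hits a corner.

Final position: (17/3,11)
Wall sequence: TBTRBT

1. t=2/3 → T at (5/3,11); v=(1,-3)
2. t=11/3 → B at (16/3,0); v=(1,3)
3. t=11/3 → T at (9,11); v=(1,-3)
4. t=2 → R at (11,5); v=(-1,-3)
5. t=5/3 → B at (28/3,0); v=(-1,3)
6. t=11/3 → T at (17/3,11); v=(-1,-3)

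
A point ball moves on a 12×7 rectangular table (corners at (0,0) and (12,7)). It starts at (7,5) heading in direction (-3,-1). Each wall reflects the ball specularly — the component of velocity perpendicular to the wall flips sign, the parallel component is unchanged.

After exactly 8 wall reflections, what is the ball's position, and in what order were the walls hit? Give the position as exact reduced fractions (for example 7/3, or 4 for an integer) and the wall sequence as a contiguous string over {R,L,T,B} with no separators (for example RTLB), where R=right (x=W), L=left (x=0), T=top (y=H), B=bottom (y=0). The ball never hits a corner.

1. t=7/3 → L at (0,8/3); v=(3,-1)
2. t=8/3 → B at (8,0); v=(3,1)
3. t=4/3 → R at (12,4/3); v=(-3,1)
4. t=4 → L at (0,16/3); v=(3,1)
5. t=5/3 → T at (5,7); v=(3,-1)
6. t=7/3 → R at (12,14/3); v=(-3,-1)
7. t=4 → L at (0,2/3); v=(3,-1)
8. t=2/3 → B at (2,0); v=(3,1)

Final position: (2,0)
Wall sequence: LBRLTRLB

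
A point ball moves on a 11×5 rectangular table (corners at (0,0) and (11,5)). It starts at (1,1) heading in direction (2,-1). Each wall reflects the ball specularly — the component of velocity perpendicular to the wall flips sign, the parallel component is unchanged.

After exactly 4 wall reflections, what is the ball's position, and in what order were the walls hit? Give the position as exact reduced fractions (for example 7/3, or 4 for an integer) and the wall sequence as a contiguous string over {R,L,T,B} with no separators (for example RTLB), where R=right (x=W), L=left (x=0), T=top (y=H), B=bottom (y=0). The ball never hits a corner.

1. t=1 → B at (3,0); v=(2,1)
2. t=4 → R at (11,4); v=(-2,1)
3. t=1 → T at (9,5); v=(-2,-1)
4. t=9/2 → L at (0,1/2); v=(2,-1)

Final position: (0,1/2)
Wall sequence: BRTL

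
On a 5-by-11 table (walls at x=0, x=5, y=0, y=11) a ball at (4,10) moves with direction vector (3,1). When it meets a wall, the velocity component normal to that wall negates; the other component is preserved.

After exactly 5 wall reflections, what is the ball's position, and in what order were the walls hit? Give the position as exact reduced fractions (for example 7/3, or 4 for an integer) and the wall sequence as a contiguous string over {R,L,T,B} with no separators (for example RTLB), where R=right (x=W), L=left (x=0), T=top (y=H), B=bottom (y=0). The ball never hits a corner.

Final position: (0,20/3)
Wall sequence: RTLRL

1. t=1/3 → R at (5,31/3); v=(-3,1)
2. t=2/3 → T at (3,11); v=(-3,-1)
3. t=1 → L at (0,10); v=(3,-1)
4. t=5/3 → R at (5,25/3); v=(-3,-1)
5. t=5/3 → L at (0,20/3); v=(3,-1)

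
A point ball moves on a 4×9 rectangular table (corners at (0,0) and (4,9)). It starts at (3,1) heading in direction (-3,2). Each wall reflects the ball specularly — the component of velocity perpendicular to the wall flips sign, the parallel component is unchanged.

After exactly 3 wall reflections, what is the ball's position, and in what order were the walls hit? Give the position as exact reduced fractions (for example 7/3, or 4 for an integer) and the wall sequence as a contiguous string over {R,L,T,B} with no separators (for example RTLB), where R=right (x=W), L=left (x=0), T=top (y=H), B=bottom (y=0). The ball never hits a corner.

1. t=1 → L at (0,3); v=(3,2)
2. t=4/3 → R at (4,17/3); v=(-3,2)
3. t=4/3 → L at (0,25/3); v=(3,2)

Final position: (0,25/3)
Wall sequence: LRL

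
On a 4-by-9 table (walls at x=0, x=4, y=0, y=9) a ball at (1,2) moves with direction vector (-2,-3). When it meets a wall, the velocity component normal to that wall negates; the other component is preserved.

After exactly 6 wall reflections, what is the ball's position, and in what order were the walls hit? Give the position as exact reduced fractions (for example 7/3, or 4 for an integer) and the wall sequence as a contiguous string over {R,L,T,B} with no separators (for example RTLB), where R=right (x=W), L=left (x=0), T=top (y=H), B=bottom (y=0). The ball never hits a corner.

Final position: (4,1/2)
Wall sequence: LBRTLR

1. t=1/2 → L at (0,1/2); v=(2,-3)
2. t=1/6 → B at (1/3,0); v=(2,3)
3. t=11/6 → R at (4,11/2); v=(-2,3)
4. t=7/6 → T at (5/3,9); v=(-2,-3)
5. t=5/6 → L at (0,13/2); v=(2,-3)
6. t=2 → R at (4,1/2); v=(-2,-3)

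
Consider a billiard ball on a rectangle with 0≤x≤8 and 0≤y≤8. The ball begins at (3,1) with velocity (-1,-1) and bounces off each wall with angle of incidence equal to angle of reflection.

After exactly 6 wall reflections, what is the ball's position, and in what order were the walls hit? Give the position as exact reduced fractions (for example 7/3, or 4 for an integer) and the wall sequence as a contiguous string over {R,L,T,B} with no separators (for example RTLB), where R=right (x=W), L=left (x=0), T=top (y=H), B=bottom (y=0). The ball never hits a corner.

1. t=1 → B at (2,0); v=(-1,1)
2. t=2 → L at (0,2); v=(1,1)
3. t=6 → T at (6,8); v=(1,-1)
4. t=2 → R at (8,6); v=(-1,-1)
5. t=6 → B at (2,0); v=(-1,1)
6. t=2 → L at (0,2); v=(1,1)

Final position: (0,2)
Wall sequence: BLTRBL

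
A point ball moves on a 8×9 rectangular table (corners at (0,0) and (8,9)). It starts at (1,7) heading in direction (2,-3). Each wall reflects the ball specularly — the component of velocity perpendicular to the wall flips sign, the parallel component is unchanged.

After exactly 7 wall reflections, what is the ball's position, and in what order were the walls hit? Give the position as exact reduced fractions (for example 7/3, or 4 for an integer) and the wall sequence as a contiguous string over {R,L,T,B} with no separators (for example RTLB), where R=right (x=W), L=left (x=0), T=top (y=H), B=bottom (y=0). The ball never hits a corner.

1. t=7/3 → B at (17/3,0); v=(2,3)
2. t=7/6 → R at (8,7/2); v=(-2,3)
3. t=11/6 → T at (13/3,9); v=(-2,-3)
4. t=13/6 → L at (0,5/2); v=(2,-3)
5. t=5/6 → B at (5/3,0); v=(2,3)
6. t=3 → T at (23/3,9); v=(2,-3)
7. t=1/6 → R at (8,17/2); v=(-2,-3)

Final position: (8,17/2)
Wall sequence: BRTLBTR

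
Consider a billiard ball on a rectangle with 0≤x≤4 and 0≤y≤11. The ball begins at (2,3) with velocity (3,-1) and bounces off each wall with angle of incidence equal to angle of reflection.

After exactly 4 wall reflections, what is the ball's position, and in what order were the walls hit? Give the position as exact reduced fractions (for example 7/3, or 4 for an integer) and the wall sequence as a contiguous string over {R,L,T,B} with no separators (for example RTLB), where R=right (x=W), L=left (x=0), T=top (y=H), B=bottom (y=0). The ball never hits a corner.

Final position: (4,1/3)
Wall sequence: RLBR

1. t=2/3 → R at (4,7/3); v=(-3,-1)
2. t=4/3 → L at (0,1); v=(3,-1)
3. t=1 → B at (3,0); v=(3,1)
4. t=1/3 → R at (4,1/3); v=(-3,1)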